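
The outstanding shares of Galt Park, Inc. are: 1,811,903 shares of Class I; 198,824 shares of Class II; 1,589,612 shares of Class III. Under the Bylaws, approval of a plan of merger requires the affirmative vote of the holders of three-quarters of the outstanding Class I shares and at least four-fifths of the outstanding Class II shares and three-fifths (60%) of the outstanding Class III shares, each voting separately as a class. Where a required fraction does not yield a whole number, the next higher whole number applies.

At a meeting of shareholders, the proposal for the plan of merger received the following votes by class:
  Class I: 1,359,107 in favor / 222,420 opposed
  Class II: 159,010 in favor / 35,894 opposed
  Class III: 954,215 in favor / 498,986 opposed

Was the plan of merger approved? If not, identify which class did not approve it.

Not approved — the Class II shares did not give the required vote.

Class I: 3/4 of 1811903 = 1358927.25, rounded up to 1358928; 1,358,928 required, 1,359,107 in favor — approved.
Class II: 4/5 of 198824 = 159059.20, rounded up to 159060; 159,060 required, 159,010 in favor — not approved.
Class III: 3/5 of 1589612 = 953767.20, rounded up to 953768; 953,768 required, 954,215 in favor — approved.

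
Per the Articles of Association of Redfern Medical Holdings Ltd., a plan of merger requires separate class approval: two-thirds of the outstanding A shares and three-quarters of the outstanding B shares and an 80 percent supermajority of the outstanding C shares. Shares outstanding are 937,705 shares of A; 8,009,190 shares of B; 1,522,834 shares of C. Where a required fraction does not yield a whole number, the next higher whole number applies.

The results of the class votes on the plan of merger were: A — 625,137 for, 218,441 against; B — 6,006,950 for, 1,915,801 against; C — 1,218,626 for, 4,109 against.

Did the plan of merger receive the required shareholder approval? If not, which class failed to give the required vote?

Approved — every class gave the required vote.

A: 2/3 of 937705 = 625136.67, rounded up to 625137; 625,137 required, 625,137 in favor — approved.
B: 3/4 of 8009190 = 6006892.50, rounded up to 6006893; 6,006,893 required, 6,006,950 in favor — approved.
C: 4/5 of 1522834 = 1218267.20, rounded up to 1218268; 1,218,268 required, 1,218,626 in favor — approved.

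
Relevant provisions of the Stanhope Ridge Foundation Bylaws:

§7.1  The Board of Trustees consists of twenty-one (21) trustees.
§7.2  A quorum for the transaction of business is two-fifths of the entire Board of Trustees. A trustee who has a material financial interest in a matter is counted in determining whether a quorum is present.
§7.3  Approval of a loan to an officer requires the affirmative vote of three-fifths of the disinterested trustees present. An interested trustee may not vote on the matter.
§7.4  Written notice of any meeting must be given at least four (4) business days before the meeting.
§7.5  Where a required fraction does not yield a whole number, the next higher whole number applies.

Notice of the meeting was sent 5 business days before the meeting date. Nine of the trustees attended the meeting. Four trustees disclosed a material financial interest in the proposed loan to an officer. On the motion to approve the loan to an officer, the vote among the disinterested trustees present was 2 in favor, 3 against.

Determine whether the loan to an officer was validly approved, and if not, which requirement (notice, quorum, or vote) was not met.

Notice: 5 business days given; 4 required (5 ≥ 4). Satisfied.
Quorum: 9 present (interested trustees count toward quorum); quorum is 9. Satisfied.
Vote: the loan to an officer requires three-fifths of the disinterested trustees present (9 − 4 = 5). 3/5 of 5 = 3, so 3 affirmative votes are needed; 2 voted in favor. Not satisfied.

Invalid — vote requirement not satisfied.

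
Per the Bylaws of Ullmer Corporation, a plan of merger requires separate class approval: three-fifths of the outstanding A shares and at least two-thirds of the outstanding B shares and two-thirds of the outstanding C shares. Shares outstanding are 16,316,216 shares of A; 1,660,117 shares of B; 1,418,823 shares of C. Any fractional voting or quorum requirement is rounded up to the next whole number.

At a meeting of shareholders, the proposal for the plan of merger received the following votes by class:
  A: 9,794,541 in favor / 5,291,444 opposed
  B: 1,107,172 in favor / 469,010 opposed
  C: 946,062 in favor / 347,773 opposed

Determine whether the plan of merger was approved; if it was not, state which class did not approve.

Approved — every class gave the required vote.

A: 3/5 of 16316216 = 9789729.60, rounded up to 9789730; 9,789,730 required, 9,794,541 in favor — approved.
B: 2/3 of 1660117 = 1106744.67, rounded up to 1106745; 1,106,745 required, 1,107,172 in favor — approved.
C: 2/3 of 1418823 = 945882; 945,882 required, 946,062 in favor — approved.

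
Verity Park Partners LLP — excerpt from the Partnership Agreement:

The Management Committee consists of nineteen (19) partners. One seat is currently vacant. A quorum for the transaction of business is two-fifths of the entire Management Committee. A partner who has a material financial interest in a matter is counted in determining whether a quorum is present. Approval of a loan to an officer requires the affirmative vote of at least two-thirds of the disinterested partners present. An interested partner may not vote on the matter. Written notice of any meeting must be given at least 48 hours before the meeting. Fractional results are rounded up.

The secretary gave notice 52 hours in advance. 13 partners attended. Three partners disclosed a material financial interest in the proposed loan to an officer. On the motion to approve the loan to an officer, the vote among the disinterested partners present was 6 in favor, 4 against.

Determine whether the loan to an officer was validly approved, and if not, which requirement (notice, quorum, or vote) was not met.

Notice: 52 hours given; 48 required (52 ≥ 48). Satisfied.
Quorum: 13 present (interested partners count toward quorum); quorum is 8. Satisfied.
Vote: the loan to an officer requires two-thirds of the disinterested partners present (13 − 3 = 10). 2/3 of 10 = 6.67, rounded up to 7, so 7 affirmative votes are needed; 6 voted in favor. Not satisfied.

Invalid — vote requirement not satisfied.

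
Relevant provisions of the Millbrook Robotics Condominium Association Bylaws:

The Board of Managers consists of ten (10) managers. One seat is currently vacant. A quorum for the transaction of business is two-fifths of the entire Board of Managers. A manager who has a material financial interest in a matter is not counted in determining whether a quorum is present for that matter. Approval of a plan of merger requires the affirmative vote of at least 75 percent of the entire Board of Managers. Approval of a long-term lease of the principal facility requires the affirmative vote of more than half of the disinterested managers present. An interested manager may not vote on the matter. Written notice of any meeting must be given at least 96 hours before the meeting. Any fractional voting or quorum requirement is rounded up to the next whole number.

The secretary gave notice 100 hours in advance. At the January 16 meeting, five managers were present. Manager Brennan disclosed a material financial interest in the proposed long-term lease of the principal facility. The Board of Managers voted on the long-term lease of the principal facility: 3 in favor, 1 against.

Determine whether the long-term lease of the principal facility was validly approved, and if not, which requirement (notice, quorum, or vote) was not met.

Valid — all requirements satisfied.

Notice: 100 hours given; 96 required (100 ≥ 96). Satisfied.
Quorum: 5 present, but the 1 interested manager does not count, leaving 4. Quorum is 4. Satisfied.
Vote: the long-term lease of the principal facility requires a majority of the disinterested managers present (5 − 1 = 4). A majority of 4 is 3, so 3 affirmative votes are needed; 3 voted in favor. Satisfied.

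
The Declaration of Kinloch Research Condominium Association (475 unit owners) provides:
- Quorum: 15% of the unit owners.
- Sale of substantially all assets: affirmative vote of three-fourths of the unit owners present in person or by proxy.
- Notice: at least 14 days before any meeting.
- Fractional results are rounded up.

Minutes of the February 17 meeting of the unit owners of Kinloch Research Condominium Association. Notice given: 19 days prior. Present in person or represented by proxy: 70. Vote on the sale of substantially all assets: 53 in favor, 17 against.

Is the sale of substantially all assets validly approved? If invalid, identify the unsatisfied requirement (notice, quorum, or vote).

Notice: 19 days given; 14 required. Satisfied.
Quorum: 15% of 475 = 71.25, rounded up to 72; 70 present. Not satisfied.
Vote: requires three-fourths of those present (70); 3/4 of 70 = 52.50, rounded up to 53, so 53 needed; 53 in favor. Satisfied.

Invalid — quorum requirement not satisfied.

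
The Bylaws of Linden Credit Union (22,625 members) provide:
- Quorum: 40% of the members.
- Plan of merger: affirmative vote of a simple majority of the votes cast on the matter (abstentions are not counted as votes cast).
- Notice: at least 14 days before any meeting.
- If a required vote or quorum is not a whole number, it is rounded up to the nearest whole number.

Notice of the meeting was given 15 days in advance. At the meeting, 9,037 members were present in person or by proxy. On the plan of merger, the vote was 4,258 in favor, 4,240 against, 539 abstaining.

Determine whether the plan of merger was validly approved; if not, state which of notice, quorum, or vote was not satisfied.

Invalid — quorum requirement not satisfied.

Notice: 15 days given; 14 required. Satisfied.
Quorum: 40% of 22,625 = 9,050; 9,037 present. Not satisfied.
Vote: requires a majority of the votes cast (9,037 − 539 abstaining = 8,498); a majority of 8498 is 4250, so 4,250 needed; 4,258 in favor. Satisfied.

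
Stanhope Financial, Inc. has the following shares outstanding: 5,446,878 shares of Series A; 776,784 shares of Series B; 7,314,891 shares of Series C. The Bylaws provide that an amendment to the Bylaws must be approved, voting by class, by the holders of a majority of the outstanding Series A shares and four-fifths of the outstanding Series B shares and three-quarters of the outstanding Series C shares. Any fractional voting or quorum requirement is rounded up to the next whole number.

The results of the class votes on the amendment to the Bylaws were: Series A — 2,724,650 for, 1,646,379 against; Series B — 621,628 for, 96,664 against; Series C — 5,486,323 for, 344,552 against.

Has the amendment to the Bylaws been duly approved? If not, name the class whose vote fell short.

Approved — every class gave the required vote.

Series A: a majority of 5446878 is 2723440; 2,723,440 required, 2,724,650 in favor — approved.
Series B: 4/5 of 776784 = 621427.20, rounded up to 621428; 621,428 required, 621,628 in favor — approved.
Series C: 3/4 of 7314891 = 5486168.25, rounded up to 5486169; 5,486,169 required, 5,486,323 in favor — approved.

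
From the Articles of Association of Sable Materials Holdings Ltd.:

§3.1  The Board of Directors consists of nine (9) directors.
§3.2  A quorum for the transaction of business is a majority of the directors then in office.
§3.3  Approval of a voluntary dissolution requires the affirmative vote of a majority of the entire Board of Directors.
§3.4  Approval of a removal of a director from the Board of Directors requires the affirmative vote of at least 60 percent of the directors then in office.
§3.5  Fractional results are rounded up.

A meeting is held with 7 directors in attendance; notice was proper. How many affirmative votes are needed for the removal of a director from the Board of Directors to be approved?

The removal of a director from the Board of Directors requires three-fifths of the directors then in office (9).
3/5 of 9 = 5.40, rounded up to 6.

6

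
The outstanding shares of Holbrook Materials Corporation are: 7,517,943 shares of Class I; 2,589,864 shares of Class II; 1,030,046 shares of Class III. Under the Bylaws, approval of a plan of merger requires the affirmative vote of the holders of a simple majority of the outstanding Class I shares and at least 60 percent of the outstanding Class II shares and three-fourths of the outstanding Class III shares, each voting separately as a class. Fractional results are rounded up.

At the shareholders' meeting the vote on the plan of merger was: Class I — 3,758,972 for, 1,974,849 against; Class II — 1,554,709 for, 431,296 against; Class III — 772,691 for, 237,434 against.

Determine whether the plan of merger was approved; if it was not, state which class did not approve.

Class I: a majority of 7517943 is 3758972; 3,758,972 required, 3,758,972 in favor — approved.
Class II: 3/5 of 2589864 = 1553918.40, rounded up to 1553919; 1,553,919 required, 1,554,709 in favor — approved.
Class III: 3/4 of 1030046 = 772534.50, rounded up to 772535; 772,535 required, 772,691 in favor — approved.

Approved — every class gave the required vote.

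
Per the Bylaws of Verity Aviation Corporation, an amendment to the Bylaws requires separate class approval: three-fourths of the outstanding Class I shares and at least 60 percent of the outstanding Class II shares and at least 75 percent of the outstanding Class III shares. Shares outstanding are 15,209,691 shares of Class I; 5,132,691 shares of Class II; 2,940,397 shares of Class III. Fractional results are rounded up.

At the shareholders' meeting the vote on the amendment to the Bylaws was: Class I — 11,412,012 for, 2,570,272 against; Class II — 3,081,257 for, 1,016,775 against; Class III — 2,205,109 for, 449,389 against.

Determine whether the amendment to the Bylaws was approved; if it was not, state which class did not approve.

Class I: 3/4 of 15209691 = 11407268.25, rounded up to 11407269; 11,407,269 required, 11,412,012 in favor — approved.
Class II: 3/5 of 5132691 = 3079614.60, rounded up to 3079615; 3,079,615 required, 3,081,257 in favor — approved.
Class III: 3/4 of 2940397 = 2205297.75, rounded up to 2205298; 2,205,298 required, 2,205,109 in favor — not approved.

Not approved — the Class III shares did not give the required vote.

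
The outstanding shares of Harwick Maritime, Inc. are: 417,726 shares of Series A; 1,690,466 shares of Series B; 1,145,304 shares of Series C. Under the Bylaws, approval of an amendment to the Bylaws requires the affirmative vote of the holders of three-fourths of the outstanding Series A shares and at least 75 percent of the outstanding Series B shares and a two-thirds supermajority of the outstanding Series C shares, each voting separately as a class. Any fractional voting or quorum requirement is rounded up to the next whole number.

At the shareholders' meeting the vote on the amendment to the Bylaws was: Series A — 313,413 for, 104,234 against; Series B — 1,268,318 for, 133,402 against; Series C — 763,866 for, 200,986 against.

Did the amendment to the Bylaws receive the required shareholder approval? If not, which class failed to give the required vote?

Series A: 3/4 of 417726 = 313294.50, rounded up to 313295; 313,295 required, 313,413 in favor — approved.
Series B: 3/4 of 1690466 = 1267849.50, rounded up to 1267850; 1,267,850 required, 1,268,318 in favor — approved.
Series C: 2/3 of 1145304 = 763536; 763,536 required, 763,866 in favor — approved.

Approved — every class gave the required vote.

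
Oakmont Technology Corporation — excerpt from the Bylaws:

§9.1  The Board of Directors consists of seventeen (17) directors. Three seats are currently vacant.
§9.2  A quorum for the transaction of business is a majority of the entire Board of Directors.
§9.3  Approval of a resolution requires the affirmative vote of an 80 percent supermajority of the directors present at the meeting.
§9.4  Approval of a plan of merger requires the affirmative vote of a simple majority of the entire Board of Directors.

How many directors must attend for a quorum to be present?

9

A majority of 17 is 9.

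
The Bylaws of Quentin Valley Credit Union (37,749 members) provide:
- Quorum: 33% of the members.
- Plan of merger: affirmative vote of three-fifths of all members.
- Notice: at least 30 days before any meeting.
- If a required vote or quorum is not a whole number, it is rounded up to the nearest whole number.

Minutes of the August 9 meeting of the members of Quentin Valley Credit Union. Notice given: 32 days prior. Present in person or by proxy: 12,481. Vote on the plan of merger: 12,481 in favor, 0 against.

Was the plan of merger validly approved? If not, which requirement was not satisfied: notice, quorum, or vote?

Invalid — vote requirement not satisfied.

Notice: 32 days given; 30 required. Satisfied.
Quorum: 33% of 37,749 = 12,457.17, rounded up to 12,458; 12,481 present. Satisfied.
Vote: requires three-fifths of all members (37,749); 3/5 of 37749 = 22649.40, rounded up to 22650, so 22,650 needed; 12,481 in favor. Not satisfied.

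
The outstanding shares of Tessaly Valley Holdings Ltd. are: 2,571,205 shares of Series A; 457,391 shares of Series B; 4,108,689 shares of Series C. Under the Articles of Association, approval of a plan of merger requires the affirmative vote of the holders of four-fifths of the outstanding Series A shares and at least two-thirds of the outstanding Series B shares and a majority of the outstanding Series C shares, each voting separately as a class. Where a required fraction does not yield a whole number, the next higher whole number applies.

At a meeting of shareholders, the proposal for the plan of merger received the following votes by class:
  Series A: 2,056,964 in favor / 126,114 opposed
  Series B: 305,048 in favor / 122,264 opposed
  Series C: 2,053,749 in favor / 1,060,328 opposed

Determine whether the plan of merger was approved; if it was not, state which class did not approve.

Series A: 4/5 of 2571205 = 2056964; 2,056,964 required, 2,056,964 in favor — approved.
Series B: 2/3 of 457391 = 304927.33, rounded up to 304928; 304,928 required, 305,048 in favor — approved.
Series C: a majority of 4108689 is 2054345; 2,054,345 required, 2,053,749 in favor — not approved.

Not approved — the Series C shares did not give the required vote.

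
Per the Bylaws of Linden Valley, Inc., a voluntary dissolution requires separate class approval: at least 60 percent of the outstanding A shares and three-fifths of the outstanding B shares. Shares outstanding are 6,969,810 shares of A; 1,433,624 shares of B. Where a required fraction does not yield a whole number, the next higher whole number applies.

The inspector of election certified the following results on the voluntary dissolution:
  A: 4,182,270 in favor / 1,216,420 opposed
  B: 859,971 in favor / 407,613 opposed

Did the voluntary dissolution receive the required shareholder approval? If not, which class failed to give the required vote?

Not approved — the B shares did not give the required vote.

A: 3/5 of 6969810 = 4181886; 4,181,886 required, 4,182,270 in favor — approved.
B: 3/5 of 1433624 = 860174.40, rounded up to 860175; 860,175 required, 859,971 in favor — not approved.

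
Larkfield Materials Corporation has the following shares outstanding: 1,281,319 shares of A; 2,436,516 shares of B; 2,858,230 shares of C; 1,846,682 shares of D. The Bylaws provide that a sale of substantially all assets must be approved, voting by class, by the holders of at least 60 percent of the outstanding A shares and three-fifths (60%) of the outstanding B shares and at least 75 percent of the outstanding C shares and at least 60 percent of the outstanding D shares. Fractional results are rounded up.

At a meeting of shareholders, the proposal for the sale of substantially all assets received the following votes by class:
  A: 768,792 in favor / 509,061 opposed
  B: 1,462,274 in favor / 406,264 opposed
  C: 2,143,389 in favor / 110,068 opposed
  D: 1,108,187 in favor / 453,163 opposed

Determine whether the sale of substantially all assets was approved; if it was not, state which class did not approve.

A: 3/5 of 1281319 = 768791.40, rounded up to 768792; 768,792 required, 768,792 in favor — approved.
B: 3/5 of 2436516 = 1461909.60, rounded up to 1461910; 1,461,910 required, 1,462,274 in favor — approved.
C: 3/4 of 2858230 = 2143672.50, rounded up to 2143673; 2,143,673 required, 2,143,389 in favor — not approved.
D: 3/5 of 1846682 = 1108009.20, rounded up to 1108010; 1,108,010 required, 1,108,187 in favor — approved.

Not approved — the C shares did not give the required vote.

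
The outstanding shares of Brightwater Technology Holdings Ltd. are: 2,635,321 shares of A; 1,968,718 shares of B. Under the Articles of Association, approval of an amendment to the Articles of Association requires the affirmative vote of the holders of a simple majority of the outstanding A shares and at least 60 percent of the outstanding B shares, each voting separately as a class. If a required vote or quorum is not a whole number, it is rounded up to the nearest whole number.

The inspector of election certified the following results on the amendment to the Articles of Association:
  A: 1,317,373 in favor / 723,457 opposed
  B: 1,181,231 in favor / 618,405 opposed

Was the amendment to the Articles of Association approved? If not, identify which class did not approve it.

Not approved — the A shares did not give the required vote.

A: a majority of 2635321 is 1317661; 1,317,661 required, 1,317,373 in favor — not approved.
B: 3/5 of 1968718 = 1181230.80, rounded up to 1181231; 1,181,231 required, 1,181,231 in favor — approved.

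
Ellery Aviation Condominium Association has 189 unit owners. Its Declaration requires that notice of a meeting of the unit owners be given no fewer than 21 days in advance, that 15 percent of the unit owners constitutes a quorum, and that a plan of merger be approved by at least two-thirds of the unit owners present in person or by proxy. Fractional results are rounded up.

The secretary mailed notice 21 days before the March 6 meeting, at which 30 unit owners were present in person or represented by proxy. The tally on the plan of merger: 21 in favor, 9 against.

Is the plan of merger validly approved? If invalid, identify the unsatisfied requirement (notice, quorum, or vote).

Valid — all requirements satisfied.

Notice: 21 days given; 21 required. Satisfied.
Quorum: 15% of 189 = 28.35, rounded up to 29; 30 present. Satisfied.
Vote: requires two-thirds of those present (30); 2/3 of 30 = 20, so 20 needed; 21 in favor. Satisfied.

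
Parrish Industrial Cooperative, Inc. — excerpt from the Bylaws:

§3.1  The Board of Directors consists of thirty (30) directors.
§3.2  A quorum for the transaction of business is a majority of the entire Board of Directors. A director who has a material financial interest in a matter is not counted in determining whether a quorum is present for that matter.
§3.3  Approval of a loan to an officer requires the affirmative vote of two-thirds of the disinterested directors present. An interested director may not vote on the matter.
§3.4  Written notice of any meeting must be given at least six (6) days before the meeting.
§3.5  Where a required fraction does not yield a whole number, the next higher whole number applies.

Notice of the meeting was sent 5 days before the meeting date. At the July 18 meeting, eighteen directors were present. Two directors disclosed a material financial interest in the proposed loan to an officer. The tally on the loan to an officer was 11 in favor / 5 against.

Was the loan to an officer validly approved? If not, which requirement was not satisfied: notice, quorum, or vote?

Notice: 5 days given; 6 required (5 < 6). Not satisfied.
Quorum: 18 present, but the 2 interested directors do not count, leaving 16. Quorum is 16. Satisfied.
Vote: the loan to an officer requires two-thirds of the disinterested directors present (18 − 2 = 16). 2/3 of 16 = 10.67, rounded up to 11, so 11 affirmative votes are needed; 11 voted in favor. Satisfied.

Invalid — notice requirement not satisfied.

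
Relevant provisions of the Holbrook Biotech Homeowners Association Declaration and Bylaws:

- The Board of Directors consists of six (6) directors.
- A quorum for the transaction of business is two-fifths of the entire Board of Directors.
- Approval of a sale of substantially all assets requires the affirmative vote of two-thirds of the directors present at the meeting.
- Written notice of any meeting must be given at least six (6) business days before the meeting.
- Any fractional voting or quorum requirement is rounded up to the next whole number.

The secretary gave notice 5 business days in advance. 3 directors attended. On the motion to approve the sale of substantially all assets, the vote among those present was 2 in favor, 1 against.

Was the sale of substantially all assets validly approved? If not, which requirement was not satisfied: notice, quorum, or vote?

Invalid — notice requirement not satisfied.

Notice: 5 business days given; 6 required (5 < 6). Not satisfied.
Quorum: 3 present; quorum is 3. Satisfied.
Vote: the sale of substantially all assets requires two-thirds of the directors present (3). 2/3 of 3 = 2, so 2 affirmative votes are needed; 2 voted in favor. Satisfied.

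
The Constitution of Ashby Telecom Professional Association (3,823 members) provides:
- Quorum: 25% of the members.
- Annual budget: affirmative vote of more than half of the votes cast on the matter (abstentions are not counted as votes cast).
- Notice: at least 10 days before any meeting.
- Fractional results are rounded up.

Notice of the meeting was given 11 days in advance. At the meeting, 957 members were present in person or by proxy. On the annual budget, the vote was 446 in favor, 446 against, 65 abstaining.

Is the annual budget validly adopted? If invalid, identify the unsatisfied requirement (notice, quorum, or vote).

Invalid — vote requirement not satisfied.

Notice: 11 days given; 10 required. Satisfied.
Quorum: 25% of 3,823 = 955.75, rounded up to 956; 957 present. Satisfied.
Vote: requires a majority of the votes cast (957 − 65 abstaining = 892); a majority of 892 is 447, so 447 needed; 446 in favor. Not satisfied.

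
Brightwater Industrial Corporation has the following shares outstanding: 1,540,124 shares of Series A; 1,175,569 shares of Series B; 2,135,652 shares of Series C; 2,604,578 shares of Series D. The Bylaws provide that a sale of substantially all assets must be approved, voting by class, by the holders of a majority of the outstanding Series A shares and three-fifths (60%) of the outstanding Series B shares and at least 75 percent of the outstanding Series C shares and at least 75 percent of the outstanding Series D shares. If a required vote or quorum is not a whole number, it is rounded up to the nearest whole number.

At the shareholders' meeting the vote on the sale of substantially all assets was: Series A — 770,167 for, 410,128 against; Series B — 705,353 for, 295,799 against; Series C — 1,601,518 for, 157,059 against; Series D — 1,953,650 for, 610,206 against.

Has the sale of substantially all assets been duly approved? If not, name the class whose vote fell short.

Series A: a majority of 1540124 is 770063; 770,063 required, 770,167 in favor — approved.
Series B: 3/5 of 1175569 = 705341.40, rounded up to 705342; 705,342 required, 705,353 in favor — approved.
Series C: 3/4 of 2135652 = 1601739; 1,601,739 required, 1,601,518 in favor — not approved.
Series D: 3/4 of 2604578 = 1953433.50, rounded up to 1953434; 1,953,434 required, 1,953,650 in favor — approved.

Not approved — the Series C shares did not give the required vote.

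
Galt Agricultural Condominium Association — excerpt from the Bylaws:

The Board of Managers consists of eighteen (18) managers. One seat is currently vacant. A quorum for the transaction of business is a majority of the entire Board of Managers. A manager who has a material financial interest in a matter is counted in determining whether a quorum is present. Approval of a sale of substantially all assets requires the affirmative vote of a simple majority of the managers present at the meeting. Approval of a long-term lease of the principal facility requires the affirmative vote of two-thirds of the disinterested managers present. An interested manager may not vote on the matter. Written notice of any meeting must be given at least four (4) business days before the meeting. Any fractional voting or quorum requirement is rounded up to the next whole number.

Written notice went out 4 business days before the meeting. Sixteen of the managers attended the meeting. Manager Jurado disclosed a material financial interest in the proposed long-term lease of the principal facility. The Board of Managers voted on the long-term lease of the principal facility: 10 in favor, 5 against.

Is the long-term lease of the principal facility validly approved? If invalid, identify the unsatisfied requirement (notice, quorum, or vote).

Notice: 4 business days given; 4 required (4 ≥ 4). Satisfied.
Quorum: 16 present (interested managers count toward quorum); quorum is 10. Satisfied.
Vote: the long-term lease of the principal facility requires two-thirds of the disinterested managers present (16 − 1 = 15). 2/3 of 15 = 10, so 10 affirmative votes are needed; 10 voted in favor. Satisfied.

Valid — all requirements satisfied.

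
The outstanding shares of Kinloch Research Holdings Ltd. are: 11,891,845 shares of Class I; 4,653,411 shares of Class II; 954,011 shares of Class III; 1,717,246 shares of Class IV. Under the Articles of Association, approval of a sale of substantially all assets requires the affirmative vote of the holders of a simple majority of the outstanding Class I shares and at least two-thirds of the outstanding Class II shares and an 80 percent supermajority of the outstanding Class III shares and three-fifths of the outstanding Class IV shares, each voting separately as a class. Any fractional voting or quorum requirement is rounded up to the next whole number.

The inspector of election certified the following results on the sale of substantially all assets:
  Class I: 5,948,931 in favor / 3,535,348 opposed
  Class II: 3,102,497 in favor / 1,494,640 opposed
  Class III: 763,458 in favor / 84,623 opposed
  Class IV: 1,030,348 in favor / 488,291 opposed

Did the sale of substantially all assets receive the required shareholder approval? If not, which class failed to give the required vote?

Class I: a majority of 11891845 is 5945923; 5,945,923 required, 5,948,931 in favor — approved.
Class II: 2/3 of 4653411 = 3102274; 3,102,274 required, 3,102,497 in favor — approved.
Class III: 4/5 of 954011 = 763208.80, rounded up to 763209; 763,209 required, 763,458 in favor — approved.
Class IV: 3/5 of 1717246 = 1030347.60, rounded up to 1030348; 1,030,348 required, 1,030,348 in favor — approved.

Approved — every class gave the required vote.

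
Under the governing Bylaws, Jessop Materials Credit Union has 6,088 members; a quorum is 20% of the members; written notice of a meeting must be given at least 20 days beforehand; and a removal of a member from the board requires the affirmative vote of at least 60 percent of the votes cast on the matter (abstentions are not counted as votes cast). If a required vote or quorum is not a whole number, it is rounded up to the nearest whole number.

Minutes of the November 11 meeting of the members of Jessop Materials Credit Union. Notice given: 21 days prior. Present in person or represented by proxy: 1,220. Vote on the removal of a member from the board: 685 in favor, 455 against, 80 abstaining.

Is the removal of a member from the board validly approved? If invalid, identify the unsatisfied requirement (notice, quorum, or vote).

Notice: 21 days given; 20 required. Satisfied.
Quorum: 20% of 6,088 = 1,217.60, rounded up to 1,218; 1,220 present. Satisfied.
Vote: requires three-fifths of the votes cast (1,220 − 80 abstaining = 1,140); 3/5 of 1140 = 684, so 684 needed; 685 in favor. Satisfied.

Valid — all requirements satisfied.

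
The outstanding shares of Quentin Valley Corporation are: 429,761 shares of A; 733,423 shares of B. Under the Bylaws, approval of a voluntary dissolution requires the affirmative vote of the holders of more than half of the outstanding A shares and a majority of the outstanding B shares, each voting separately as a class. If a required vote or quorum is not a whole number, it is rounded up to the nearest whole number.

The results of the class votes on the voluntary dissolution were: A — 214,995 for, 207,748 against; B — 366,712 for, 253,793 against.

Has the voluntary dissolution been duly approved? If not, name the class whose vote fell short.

Approved — every class gave the required vote.

A: a majority of 429761 is 214881; 214,881 required, 214,995 in favor — approved.
B: a majority of 733423 is 366712; 366,712 required, 366,712 in favor — approved.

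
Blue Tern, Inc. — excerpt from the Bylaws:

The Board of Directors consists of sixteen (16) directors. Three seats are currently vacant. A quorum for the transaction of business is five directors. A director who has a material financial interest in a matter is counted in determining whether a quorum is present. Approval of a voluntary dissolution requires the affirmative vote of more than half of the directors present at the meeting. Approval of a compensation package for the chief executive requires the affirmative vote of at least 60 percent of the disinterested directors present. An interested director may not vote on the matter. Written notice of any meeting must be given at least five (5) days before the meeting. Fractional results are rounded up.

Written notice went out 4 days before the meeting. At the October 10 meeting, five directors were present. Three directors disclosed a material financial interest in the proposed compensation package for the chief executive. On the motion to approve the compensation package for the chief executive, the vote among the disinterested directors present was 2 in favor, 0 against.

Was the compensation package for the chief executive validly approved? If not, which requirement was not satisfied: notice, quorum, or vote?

Notice: 4 days given; 5 required (4 < 5). Not satisfied.
Quorum: 5 present (interested directors count toward quorum); quorum is 5. Satisfied.
Vote: the compensation package for the chief executive requires three-fifths of the disinterested directors present (5 − 3 = 2). 3/5 of 2 = 1.20, rounded up to 2, so 2 affirmative votes are needed; 2 voted in favor. Satisfied.

Invalid — notice requirement not satisfied.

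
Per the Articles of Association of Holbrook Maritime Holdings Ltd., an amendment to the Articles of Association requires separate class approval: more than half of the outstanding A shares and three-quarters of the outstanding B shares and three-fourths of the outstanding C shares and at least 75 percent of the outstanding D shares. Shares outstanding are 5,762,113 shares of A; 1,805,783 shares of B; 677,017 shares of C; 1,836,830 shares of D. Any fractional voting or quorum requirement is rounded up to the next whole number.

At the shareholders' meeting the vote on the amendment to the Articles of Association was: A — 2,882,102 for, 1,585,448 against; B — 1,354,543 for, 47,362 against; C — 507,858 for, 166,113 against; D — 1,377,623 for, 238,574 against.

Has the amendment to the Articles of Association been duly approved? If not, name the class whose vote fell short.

Approved — every class gave the required vote.

A: a majority of 5762113 is 2881057; 2,881,057 required, 2,882,102 in favor — approved.
B: 3/4 of 1805783 = 1354337.25, rounded up to 1354338; 1,354,338 required, 1,354,543 in favor — approved.
C: 3/4 of 677017 = 507762.75, rounded up to 507763; 507,763 required, 507,858 in favor — approved.
D: 3/4 of 1836830 = 1377622.50, rounded up to 1377623; 1,377,623 required, 1,377,623 in favor — approved.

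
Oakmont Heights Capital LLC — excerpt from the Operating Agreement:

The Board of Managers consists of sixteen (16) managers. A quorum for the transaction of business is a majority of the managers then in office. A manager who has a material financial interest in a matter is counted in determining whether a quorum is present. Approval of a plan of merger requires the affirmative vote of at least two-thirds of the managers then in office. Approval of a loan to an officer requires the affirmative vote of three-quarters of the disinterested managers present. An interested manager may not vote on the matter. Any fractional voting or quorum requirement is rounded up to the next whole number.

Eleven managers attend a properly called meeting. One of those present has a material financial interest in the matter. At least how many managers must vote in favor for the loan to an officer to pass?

The loan to an officer requires three-fourths of the disinterested managers present (11 − 1 = 10).
3/4 of 10 = 7.50, rounded up to 8.

8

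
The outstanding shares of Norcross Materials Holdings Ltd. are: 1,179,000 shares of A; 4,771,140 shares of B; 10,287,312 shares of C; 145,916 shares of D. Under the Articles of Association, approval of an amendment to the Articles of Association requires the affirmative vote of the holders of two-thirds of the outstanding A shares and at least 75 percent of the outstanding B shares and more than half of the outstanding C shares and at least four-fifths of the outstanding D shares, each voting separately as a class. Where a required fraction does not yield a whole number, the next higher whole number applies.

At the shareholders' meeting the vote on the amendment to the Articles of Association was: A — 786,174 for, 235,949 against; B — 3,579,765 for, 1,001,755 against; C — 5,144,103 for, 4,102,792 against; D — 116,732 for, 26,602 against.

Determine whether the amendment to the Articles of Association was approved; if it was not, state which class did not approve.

Not approved — the D shares did not give the required vote.

A: 2/3 of 1179000 = 786000; 786,000 required, 786,174 in favor — approved.
B: 3/4 of 4771140 = 3578355; 3,578,355 required, 3,579,765 in favor — approved.
C: a majority of 10287312 is 5143657; 5,143,657 required, 5,144,103 in favor — approved.
D: 4/5 of 145916 = 116732.80, rounded up to 116733; 116,733 required, 116,732 in favor — not approved.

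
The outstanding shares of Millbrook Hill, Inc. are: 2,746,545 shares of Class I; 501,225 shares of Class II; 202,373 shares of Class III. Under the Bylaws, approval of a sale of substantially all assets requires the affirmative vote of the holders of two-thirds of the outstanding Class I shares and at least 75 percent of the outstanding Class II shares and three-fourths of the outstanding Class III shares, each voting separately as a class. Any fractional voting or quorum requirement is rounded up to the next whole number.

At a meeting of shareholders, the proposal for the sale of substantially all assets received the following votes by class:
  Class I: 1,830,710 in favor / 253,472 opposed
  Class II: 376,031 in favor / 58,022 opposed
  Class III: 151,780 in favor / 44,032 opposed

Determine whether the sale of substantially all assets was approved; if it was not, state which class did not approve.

Not approved — the Class I shares did not give the required vote.

Class I: 2/3 of 2746545 = 1831030; 1,831,030 required, 1,830,710 in favor — not approved.
Class II: 3/4 of 501225 = 375918.75, rounded up to 375919; 375,919 required, 376,031 in favor — approved.
Class III: 3/4 of 202373 = 151779.75, rounded up to 151780; 151,780 required, 151,780 in favor — approved.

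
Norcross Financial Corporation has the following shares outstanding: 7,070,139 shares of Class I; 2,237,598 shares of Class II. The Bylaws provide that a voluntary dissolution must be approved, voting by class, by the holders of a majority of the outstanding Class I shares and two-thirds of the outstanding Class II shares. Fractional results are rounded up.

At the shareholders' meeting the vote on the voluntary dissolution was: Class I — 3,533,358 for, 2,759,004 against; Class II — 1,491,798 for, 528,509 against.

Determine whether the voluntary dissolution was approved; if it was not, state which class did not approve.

Class I: a majority of 7070139 is 3535070; 3,535,070 required, 3,533,358 in favor — not approved.
Class II: 2/3 of 2237598 = 1491732; 1,491,732 required, 1,491,798 in favor — approved.

Not approved — the Class I shares did not give the required vote.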